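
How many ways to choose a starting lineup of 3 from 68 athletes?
C(68,3) = 68!/(3!×65!) = 50116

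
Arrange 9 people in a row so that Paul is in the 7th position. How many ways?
Fix one position: (9-1)! = 40320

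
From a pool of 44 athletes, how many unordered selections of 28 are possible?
C(44,28) = 44!/(28!×16!) = 416714805914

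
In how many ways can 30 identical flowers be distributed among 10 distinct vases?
C(30+10-1, 10-1) = C(39, 9) = 211915132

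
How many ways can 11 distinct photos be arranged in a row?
11! = 39916800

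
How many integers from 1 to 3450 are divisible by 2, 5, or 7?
⌊3450/2⌋+⌊3450/5⌋+⌊3450/7⌋ - ⌊3450/10⌋-⌊3450/14⌋-⌊3450/35⌋ + ⌊3450/70⌋ = 1725+690+492 - 345-246-98 + 49 = 2267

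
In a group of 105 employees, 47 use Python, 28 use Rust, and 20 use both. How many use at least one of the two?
|A∪B| = |A| + |B| - |A∩B| = 47 + 28 - 20 = 55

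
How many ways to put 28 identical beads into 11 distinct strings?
C(28+11-1, 11-1) = C(38, 10) = 472733756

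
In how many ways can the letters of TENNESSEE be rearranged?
9! / (1! × 4! × 2! × 2!) = 3780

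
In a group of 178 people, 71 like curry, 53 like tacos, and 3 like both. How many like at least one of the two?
|A∪B| = |A| + |B| - |A∩B| = 71 + 53 - 3 = 121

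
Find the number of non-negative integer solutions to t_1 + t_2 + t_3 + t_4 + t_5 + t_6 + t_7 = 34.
C(34+7-1, 7-1) = C(40, 6) = 3838380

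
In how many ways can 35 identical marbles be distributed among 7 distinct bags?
C(35+7-1, 7-1) = C(41, 6) = 4496388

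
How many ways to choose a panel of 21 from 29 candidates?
C(29,21) = 29!/(21!×8!) = 4292145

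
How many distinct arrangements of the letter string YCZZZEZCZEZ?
11! / (1! × 2! × 2! × 6!) = 13860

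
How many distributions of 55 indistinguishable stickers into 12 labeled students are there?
C(55+12-1, 12-1) = C(66, 11) = 1074082795968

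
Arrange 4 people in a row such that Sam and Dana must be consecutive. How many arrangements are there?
Treat the 2 as one block: (4-2+1)! × 2! = 6 × 2 = 12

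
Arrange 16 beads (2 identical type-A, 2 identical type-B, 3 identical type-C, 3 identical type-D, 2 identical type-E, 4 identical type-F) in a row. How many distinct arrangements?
16! / (2! × 2! × 3! × 3! × 2! × 4!) = 3027024000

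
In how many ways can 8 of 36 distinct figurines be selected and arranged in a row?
P(36,8) = 36!/(36-8)! = 1220096908800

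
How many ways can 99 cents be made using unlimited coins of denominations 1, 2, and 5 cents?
Coefficient of x^99 in 1/(1-x^1) · 1/(1-x^2) · 1/(1-x^5). Case on j = number of 5-cent coins (j = 0..19); remainder r = 99 - 5j is made from {1,2} in ⌊r/2⌋+1 ways. r = 99, 94, 89, 84, 79, 74, 69, 64, 59, 54, 49, 44, 39, 34, 29, 24, 19, 14, 9, 4 → 50 + 48 + 45 + 43 + 40 + 38 + 35 + 33 + 30 + 28 + 25 + 23 + 20 + 18 + 15 + 13 + 10 + 8 + 5 + 3 = 530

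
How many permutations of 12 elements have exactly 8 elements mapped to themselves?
Choose the 8 fixed points C(12,8) = 495, derange the rest: !4 = Σ_{j=0}^{4} (-1)^j·4!/j! = 24 - 24 + 12 - 4 + 1 = 9. Product = 495 × 9 = 4455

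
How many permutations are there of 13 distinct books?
13! = 6227020800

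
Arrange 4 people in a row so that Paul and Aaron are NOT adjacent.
Total - adjacent = 4! - (4-1)!×2 = 24 - 12 = 12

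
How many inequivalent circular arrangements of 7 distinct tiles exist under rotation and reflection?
(7-1)!/2 = 720/2 = 360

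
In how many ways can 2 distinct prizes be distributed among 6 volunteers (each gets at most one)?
P(6,2) = 6!/(6-2)! = 30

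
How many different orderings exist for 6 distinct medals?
6! = 720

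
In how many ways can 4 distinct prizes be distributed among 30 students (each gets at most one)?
P(30,4) = 30!/(30-4)! = 657720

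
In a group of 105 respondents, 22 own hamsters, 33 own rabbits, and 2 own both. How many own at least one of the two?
|A∪B| = |A| + |B| - |A∩B| = 22 + 33 - 2 = 53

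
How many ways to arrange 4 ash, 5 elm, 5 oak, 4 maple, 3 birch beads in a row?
21! / (4! × 5! × 5! × 4! × 3!) = 1026615189600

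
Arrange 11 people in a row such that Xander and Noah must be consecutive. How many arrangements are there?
Treat the 2 as one block: (11-2+1)! × 2! = 3628800 × 2 = 7257600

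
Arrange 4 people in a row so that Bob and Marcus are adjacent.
Treat as block: (4-1)! × 2! = 6 × 2 = 12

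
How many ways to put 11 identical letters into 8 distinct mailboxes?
C(11+8-1, 8-1) = C(18, 7) = 31824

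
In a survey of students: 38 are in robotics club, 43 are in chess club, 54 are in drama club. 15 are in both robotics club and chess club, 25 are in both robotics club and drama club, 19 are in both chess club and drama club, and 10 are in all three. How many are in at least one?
|A∪B∪C| = 38+43+54-15-25-19+10 = 86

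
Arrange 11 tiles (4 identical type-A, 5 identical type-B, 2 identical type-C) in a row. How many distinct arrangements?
11! / (4! × 5! × 2!) = 6930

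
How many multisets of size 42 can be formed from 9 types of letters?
C(42+9-1, 9-1) = C(50, 8) = 536878650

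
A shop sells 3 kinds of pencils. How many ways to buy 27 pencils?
C(27+3-1, 3-1) = C(29, 2) = 406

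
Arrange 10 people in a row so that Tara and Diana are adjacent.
Treat as block: (10-1)! × 2! = 362880 × 2 = 725760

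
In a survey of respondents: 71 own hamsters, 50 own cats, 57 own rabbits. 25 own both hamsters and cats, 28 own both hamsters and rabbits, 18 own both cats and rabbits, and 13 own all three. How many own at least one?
|A∪B∪C| = 71+50+57-25-28-18+13 = 120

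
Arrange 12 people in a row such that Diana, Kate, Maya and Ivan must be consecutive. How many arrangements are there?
Treat the 4 as one block: (12-4+1)! × 4! = 362880 × 24 = 8709120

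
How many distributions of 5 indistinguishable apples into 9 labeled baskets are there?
C(5+9-1, 9-1) = C(13, 8) = 1287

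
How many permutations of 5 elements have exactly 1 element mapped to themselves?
Choose the 1 fixed point C(5,1) = 5, derange the rest: !4 = Σ_{j=0}^{4} (-1)^j·4!/j! = 24 - 24 + 12 - 4 + 1 = 9. Product = 5 × 9 = 45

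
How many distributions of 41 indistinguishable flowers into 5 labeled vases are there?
C(41+5-1, 5-1) = C(45, 4) = 148995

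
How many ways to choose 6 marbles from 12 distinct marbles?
C(12,6) = 12!/(6!×6!) = 924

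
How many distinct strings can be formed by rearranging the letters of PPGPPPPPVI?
10! / (1! × 7! × 1! × 1!) = 720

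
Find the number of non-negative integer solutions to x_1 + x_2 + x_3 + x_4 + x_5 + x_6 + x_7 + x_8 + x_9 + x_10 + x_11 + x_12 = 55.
C(55+12-1, 12-1) = C(66, 11) = 1074082795968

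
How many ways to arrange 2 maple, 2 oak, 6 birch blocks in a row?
10! / (2! × 2! × 6!) = 1260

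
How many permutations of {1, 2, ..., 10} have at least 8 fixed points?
Exactly j fixed points: C(10,j)·!(10-j); sum over j ≥ 8 (derangement numbers via !m = (m-1)·(!(m-1) + !(m-2)): !0..!2 = 1, 0, 1). Σ_{j=8}^{10} C(10,j)·!(10-j) = C(10,8)·!2 + C(10,9)·!1 + C(10,10)·!0 = 45·1 + 10·0 + 1·1 = 46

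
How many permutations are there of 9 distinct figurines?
9! = 362880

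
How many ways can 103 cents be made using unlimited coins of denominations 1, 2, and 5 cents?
Coefficient of x^103 in 1/(1-x^1) · 1/(1-x^2) · 1/(1-x^5). Case on j = number of 5-cent coins (j = 0..20); remainder r = 103 - 5j is made from {1,2} in ⌊r/2⌋+1 ways. r = 103, 98, 93, 88, 83, 78, 73, 68, 63, 58, 53, 48, 43, 38, 33, 28, 23, 18, 13, 8, 3 → 52 + 50 + 47 + 45 + 42 + 40 + 37 + 35 + 32 + 30 + 27 + 25 + 22 + 20 + 17 + 15 + 12 + 10 + 7 + 5 + 2 = 572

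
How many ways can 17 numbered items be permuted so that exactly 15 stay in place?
Choose the 15 fixed points C(17,15) = 136, derange the rest: !2 = Σ_{j=0}^{2} (-1)^j·2!/j! = 2 - 2 + 1 = 1. Product = 136 × 1 = 136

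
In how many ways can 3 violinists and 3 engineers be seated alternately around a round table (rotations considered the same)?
Fix one of the violinists: (3-1)! ways for the remaining violinists, × 3! ways for the engineers = 2 × 6 = 12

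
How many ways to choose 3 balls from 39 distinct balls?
C(39,3) = 39!/(3!×36!) = 9139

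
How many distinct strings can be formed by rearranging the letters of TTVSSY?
6! / (2! × 2! × 1! × 1!) = 180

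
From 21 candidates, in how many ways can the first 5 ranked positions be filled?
P(21,5) = 21!/(21-5)! = 2441880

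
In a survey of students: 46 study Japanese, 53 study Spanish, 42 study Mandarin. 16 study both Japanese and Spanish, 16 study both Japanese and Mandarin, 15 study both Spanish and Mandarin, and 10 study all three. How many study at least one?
|A∪B∪C| = 46+53+42-16-16-15+10 = 104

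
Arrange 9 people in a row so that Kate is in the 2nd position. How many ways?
Fix one position: (9-1)! = 40320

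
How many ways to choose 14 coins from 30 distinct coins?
C(30,14) = 30!/(14!×16!) = 145422675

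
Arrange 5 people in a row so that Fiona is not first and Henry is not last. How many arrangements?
By inclusion-exclusion: 5! - 2×(5-1)! + (5-2)! = 120 - 48 + 6 = 78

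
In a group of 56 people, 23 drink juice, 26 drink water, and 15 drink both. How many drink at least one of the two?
|A∪B| = |A| + |B| - |A∩B| = 23 + 26 - 15 = 34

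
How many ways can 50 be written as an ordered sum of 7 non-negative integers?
C(50+7-1, 7-1) = C(56, 6) = 32468436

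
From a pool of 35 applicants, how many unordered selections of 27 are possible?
C(35,27) = 35!/(27!×8!) = 23535820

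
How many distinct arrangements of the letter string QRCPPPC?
7! / (1! × 3! × 1! × 2!) = 420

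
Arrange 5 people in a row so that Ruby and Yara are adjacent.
Treat as block: (5-1)! × 2! = 24 × 2 = 48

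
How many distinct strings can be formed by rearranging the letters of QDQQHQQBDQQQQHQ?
15! / (2! × 1! × 10! × 2!) = 90090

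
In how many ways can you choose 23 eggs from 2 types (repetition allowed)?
C(23+2-1, 2-1) = C(24, 1) = 24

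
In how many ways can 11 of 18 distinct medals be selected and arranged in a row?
P(18,11) = 18!/(18-11)! = 1270312243200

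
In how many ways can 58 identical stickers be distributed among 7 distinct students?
C(58+7-1, 7-1) = C(64, 6) = 74974368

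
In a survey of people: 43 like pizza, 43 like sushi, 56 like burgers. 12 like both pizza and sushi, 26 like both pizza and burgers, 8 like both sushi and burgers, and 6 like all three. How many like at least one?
|A∪B∪C| = 43+43+56-12-26-8+6 = 102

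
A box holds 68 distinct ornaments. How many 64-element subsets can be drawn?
C(68,64) = 68!/(64!×4!) = 814385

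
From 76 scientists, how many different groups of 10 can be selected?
C(76,10) = 76!/(10!×66!) = 954526728530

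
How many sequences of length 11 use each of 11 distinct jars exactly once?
11! = 39916800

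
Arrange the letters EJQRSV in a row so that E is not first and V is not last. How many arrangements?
By inclusion-exclusion: 6! - 2×(6-1)! + (6-2)! = 720 - 240 + 24 = 504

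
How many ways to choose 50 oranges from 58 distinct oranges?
C(58,50) = 58!/(50!×8!) = 1916797311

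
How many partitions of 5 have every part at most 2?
Let r_j(i) = number of partitions of i into parts ≤ j, for i = 0..5. r_1(i) = 1 for all i; r_j(i) = r_{j-1}(i) + r_j(i-j). Rows j = 2..2: ≤2: 1 1 2 2 3 3. r_2(5) = 3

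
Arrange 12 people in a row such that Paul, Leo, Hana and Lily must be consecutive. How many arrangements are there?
Treat the 4 as one block: (12-4+1)! × 4! = 362880 × 24 = 8709120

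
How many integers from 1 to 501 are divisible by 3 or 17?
⌊501/3⌋ + ⌊501/17⌋ - ⌊501/51⌋ = 167 + 29 - 9 = 187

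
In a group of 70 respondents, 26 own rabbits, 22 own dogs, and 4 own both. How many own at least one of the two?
|A∪B| = |A| + |B| - |A∩B| = 26 + 22 - 4 = 44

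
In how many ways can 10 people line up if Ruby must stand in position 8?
Fix one position: (10-1)! = 362880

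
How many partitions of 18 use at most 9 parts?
By conjugation, equals partitions of 18 into parts ≤ 9. Let r_j(i) = number of partitions of i into parts ≤ j, for i = 0..18. r_1(i) = 1 for all i; r_j(i) = r_{j-1}(i) + r_j(i-j). Rows j = 2..9: ≤2: 1 1 2 2 3 3 4 4 5 5 6 6 7 7 8 8 9 9 10; ≤3: 1 1 2 3 4 5 7 8 10 12 14 16 19 21 24 27 30 33 37; ≤4: 1 1 2 3 5 6 9 11 15 18 23 27 34 39 47 54 64 72 84; ≤5: 1 1 2 3 5 7 10 13 18 23 30 37 47 57 70 84 101 119 141; ≤6: 1 1 2 3 5 7 11 14 20 26 35 44 58 71 90 110 136 163 199; ≤7: 1 1 2 3 5 7 11 15 21 28 38 49 65 82 105 131 164 201 248; ≤8: 1 1 2 3 5 7 11 15 22 29 40 52 70 89 116 146 186 230 288; ≤9: 1 1 2 3 5 7 11 15 22 30 41 54 73 94 123 157 201 252 318. r_9(18) = 318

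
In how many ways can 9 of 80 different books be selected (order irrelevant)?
C(80,9) = 80!/(9!×71!) = 231900297200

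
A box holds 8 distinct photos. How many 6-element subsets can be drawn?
C(8,6) = 8!/(6!×2!) = 28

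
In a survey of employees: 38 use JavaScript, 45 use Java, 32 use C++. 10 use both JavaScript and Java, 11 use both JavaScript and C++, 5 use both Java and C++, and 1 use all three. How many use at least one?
|A∪B∪C| = 38+45+32-10-11-5+1 = 90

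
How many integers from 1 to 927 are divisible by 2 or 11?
⌊927/2⌋ + ⌊927/11⌋ - ⌊927/22⌋ = 463 + 84 - 42 = 505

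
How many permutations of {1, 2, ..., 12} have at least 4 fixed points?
Exactly j fixed points: C(12,j)·!(12-j); sum over j ≥ 4 (derangement numbers via !m = (m-1)·(!(m-1) + !(m-2)): !0..!8 = 1, 0, 1, 2, 9, 44, 265, 1854, 14833). Σ_{j=4}^{12} C(12,j)·!(12-j) = C(12,4)·!8 + C(12,5)·!7 + C(12,6)·!6 + C(12,7)·!5 + C(12,8)·!4 + C(12,9)·!3 + C(12,10)·!2 + C(12,11)·!1 + C(12,12)·!0 = 495·14833 + 792·1854 + 924·265 + 792·44 + 495·9 + 220·2 + 66·1 + 12·0 + 1·1 = 9095373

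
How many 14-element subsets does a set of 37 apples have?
C(37,14) = 37!/(14!×23!) = 6107086800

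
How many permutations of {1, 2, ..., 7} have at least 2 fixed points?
Exactly j fixed points: C(7,j)·!(7-j); sum over j ≥ 2 (derangement numbers via !m = (m-1)·(!(m-1) + !(m-2)): !0..!5 = 1, 0, 1, 2, 9, 44). Σ_{j=2}^{7} C(7,j)·!(7-j) = C(7,2)·!5 + C(7,3)·!4 + C(7,4)·!3 + C(7,5)·!2 + C(7,6)·!1 + C(7,7)·!0 = 21·44 + 35·9 + 35·2 + 21·1 + 7·0 + 1·1 = 1331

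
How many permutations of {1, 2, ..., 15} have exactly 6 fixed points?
Choose the 6 fixed points C(15,6) = 5005, derange the rest: !9 = Σ_{j=0}^{9} (-1)^j·9!/j! = 362880 - 362880 + 181440 - 60480 + 15120 - 3024 + 504 - 72 + 9 - 1 = 133496. Product = 5005 × 133496 = 668147480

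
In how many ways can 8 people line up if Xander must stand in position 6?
Fix one position: (8-1)! = 5040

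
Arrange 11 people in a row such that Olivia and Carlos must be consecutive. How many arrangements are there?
Treat the 2 as one block: (11-2+1)! × 2! = 3628800 × 2 = 7257600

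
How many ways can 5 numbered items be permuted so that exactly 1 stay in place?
Choose the 1 fixed point C(5,1) = 5, derange the rest: !4 = Σ_{j=0}^{4} (-1)^j·4!/j! = 24 - 24 + 12 - 4 + 1 = 9. Product = 5 × 9 = 45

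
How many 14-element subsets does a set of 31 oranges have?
C(31,14) = 31!/(14!×17!) = 265182525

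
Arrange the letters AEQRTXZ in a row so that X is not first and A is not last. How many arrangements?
By inclusion-exclusion: 7! - 2×(7-1)! + (7-2)! = 5040 - 1440 + 120 = 3720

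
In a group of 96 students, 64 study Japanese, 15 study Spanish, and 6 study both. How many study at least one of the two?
|A∪B| = |A| + |B| - |A∩B| = 64 + 15 - 6 = 73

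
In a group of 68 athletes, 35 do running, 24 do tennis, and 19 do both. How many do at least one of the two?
|A∪B| = |A| + |B| - |A∩B| = 35 + 24 - 19 = 40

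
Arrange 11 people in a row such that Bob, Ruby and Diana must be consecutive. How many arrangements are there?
Treat the 3 as one block: (11-3+1)! × 3! = 362880 × 6 = 2177280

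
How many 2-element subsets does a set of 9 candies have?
C(9,2) = 9!/(2!×7!) = 36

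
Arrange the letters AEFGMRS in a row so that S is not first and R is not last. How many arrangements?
By inclusion-exclusion: 7! - 2×(7-1)! + (7-2)! = 5040 - 1440 + 120 = 3720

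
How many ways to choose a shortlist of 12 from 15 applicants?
C(15,12) = 15!/(12!×3!) = 455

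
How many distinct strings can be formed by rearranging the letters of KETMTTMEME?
10! / (3! × 3! × 3! × 1!) = 16800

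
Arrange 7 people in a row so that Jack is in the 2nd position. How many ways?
Fix one position: (7-1)! = 720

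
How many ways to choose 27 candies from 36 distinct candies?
C(36,27) = 36!/(27!×9!) = 94143280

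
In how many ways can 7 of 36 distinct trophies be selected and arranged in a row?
P(36,7) = 36!/(36-7)! = 42072307200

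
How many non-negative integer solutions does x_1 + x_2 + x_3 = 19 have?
C(19+3-1, 3-1) = C(21, 2) = 210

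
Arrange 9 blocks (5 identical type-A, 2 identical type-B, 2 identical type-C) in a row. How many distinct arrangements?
9! / (5! × 2! × 2!) = 756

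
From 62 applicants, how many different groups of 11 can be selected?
C(62,11) = 62!/(11!×51!) = 508271323092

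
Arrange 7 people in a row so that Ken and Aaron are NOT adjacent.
Total - adjacent = 7! - (7-1)!×2 = 5040 - 1440 = 3600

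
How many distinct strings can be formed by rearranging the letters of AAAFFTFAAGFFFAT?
15! / (2! × 6! × 6! × 1!) = 1261260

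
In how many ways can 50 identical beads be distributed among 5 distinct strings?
C(50+5-1, 5-1) = C(54, 4) = 316251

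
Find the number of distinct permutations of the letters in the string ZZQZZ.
5! / (4! × 1!) = 5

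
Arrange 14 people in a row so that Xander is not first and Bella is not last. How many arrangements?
By inclusion-exclusion: 14! - 2×(14-1)! + (14-2)! = 87178291200 - 12454041600 + 479001600 = 75203251200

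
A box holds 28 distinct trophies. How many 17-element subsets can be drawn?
C(28,17) = 28!/(17!×11!) = 21474180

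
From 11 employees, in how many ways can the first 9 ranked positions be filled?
P(11,9) = 11!/(11-9)! = 19958400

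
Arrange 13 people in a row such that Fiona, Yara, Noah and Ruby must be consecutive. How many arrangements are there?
Treat the 4 as one block: (13-4+1)! × 4! = 3628800 × 24 = 87091200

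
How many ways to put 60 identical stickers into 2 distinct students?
C(60+2-1, 2-1) = C(61, 1) = 61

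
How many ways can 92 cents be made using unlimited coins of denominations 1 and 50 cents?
Coefficient of x^92 in 1/(1-x^1) · 1/(1-x^50). Use j coins of 50 for j = 0..⌊92/50⌋ = 1, the rest in 1s: 1 + 1 = 2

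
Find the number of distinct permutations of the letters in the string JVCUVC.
6! / (1! × 2! × 2! × 1!) = 180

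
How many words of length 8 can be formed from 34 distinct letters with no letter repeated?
P(34,8) = 34!/(34-8)! = 732058145280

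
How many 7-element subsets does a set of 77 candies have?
C(77,7) = 77!/(7!×70!) = 2404808340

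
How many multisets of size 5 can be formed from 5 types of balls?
C(5+5-1, 5-1) = C(9, 4) = 126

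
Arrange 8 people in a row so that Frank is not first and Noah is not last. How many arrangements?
By inclusion-exclusion: 8! - 2×(8-1)! + (8-2)! = 40320 - 10080 + 720 = 30960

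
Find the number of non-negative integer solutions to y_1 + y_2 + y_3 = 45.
C(45+3-1, 3-1) = C(47, 2) = 1081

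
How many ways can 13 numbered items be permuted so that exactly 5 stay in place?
Choose the 5 fixed points C(13,5) = 1287, derange the rest: !8 = Σ_{j=0}^{8} (-1)^j·8!/j! = 40320 - 40320 + 20160 - 6720 + 1680 - 336 + 56 - 8 + 1 = 14833. Product = 1287 × 14833 = 19090071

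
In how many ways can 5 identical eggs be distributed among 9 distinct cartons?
C(5+9-1, 9-1) = C(13, 8) = 1287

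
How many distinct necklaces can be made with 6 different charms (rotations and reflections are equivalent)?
(6-1)!/2 = 120/2 = 60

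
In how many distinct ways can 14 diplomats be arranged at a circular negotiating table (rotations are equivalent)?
Circular: fix one position, arrange the rest. (14-1)! = 6227020800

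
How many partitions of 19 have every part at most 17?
Let r_j(i) = number of partitions of i into parts ≤ j, for i = 0..19. r_1(i) = 1 for all i; r_j(i) = r_{j-1}(i) + r_j(i-j). Rows j = 2..17: ≤2: 1 1 2 2 3 3 4 4 5 5 6 6 7 7 8 8 9 9 10 10; ≤3: 1 1 2 3 4 5 7 8 10 12 14 16 19 21 24 27 30 33 37 40; ≤4: 1 1 2 3 5 6 9 11 15 18 23 27 34 39 47 54 64 72 84 94; ≤5: 1 1 2 3 5 7 10 13 18 23 30 37 47 57 70 84 101 119 141 164; ≤6: 1 1 2 3 5 7 11 14 20 26 35 44 58 71 90 110 136 163 199 235; ≤7: 1 1 2 3 5 7 11 15 21 28 38 49 65 82 105 131 164 201 248 300; ≤8: 1 1 2 3 5 7 11 15 22 29 40 52 70 89 116 146 186 230 288 352; ≤9: 1 1 2 3 5 7 11 15 22 30 41 54 73 94 123 157 201 252 318 393; ≤10: 1 1 2 3 5 7 11 15 22 30 42 55 75 97 128 164 212 267 340 423; ≤11: 1 1 2 3 5 7 11 15 22 30 42 56 76 99 131 169 219 278 355 445; ≤12: 1 1 2 3 5 7 11 15 22 30 42 56 77 100 133 172 224 285 366 460; ≤13: 1 1 2 3 5 7 11 15 22 30 42 56 77 101 134 174 227 290 373 471; ≤14: 1 1 2 3 5 7 11 15 22 30 42 56 77 101 135 175 229 293 378 478; ≤15: 1 1 2 3 5 7 11 15 22 30 42 56 77 101 135 176 230 295 381 483; ≤16: 1 1 2 3 5 7 11 15 22 30 42 56 77 101 135 176 231 296 383 486; ≤17: 1 1 2 3 5 7 11 15 22 30 42 56 77 101 135 176 231 297 384 488. r_17(19) = 488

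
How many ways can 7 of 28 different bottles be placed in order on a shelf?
P(28,7) = 28!/(28-7)! = 5967561600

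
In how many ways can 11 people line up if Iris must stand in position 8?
Fix one position: (11-1)! = 3628800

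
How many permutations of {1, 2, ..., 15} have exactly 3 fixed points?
Choose the 3 fixed points C(15,3) = 455, derange the rest: !12 = Σ_{j=0}^{12} (-1)^j·12!/j! = 479001600 - 479001600 + 239500800 - 79833600 + 19958400 - 3991680 + 665280 - 95040 + 11880 - 1320 + 132 - 12 + 1 = 176214841. Product = 455 × 176214841 = 80177752655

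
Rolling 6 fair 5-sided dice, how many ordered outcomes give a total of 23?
Coefficient of x^23 in (x + x² + ... + x^5)^6. By inclusion-exclusion on dice exceeding 5: Σ_j (-1)^j C(6,j)·C(23-1-5j, 5) = C(6,0)·C(22,5) - C(6,1)·C(17,5) + C(6,2)·C(12,5) - C(6,3)·C(7,5) = 1·26334 - 6·6188 + 15·792 - 20·21 = 666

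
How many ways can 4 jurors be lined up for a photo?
4! = 24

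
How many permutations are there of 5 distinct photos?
5! = 120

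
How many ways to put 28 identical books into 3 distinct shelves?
C(28+3-1, 3-1) = C(30, 2) = 435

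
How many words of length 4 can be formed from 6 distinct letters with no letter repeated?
P(6,4) = 6!/(6-4)! = 360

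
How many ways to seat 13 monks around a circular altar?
Circular: fix one position, arrange the rest. (13-1)! = 479001600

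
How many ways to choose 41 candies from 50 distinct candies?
C(50,41) = 50!/(41!×9!) = 2505433700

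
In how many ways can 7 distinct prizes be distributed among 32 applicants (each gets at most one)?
P(32,7) = 32!/(32-7)! = 16963914240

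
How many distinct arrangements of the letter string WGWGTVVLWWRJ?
12! / (2! × 1! × 1! × 1! × 4! × 2! × 1!) = 4989600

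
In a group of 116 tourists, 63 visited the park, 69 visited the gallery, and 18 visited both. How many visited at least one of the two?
|A∪B| = |A| + |B| - |A∩B| = 63 + 69 - 18 = 114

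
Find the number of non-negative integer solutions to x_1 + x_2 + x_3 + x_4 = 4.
C(4+4-1, 4-1) = C(7, 3) = 35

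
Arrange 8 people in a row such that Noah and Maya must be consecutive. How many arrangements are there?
Treat the 2 as one block: (8-2+1)! × 2! = 5040 × 2 = 10080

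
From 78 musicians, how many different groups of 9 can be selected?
C(78,9) = 78!/(9!×69!) = 182364632450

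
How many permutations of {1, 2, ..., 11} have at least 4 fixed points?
Exactly j fixed points: C(11,j)·!(11-j); sum over j ≥ 4 (derangement numbers via !m = (m-1)·(!(m-1) + !(m-2)): !0..!7 = 1, 0, 1, 2, 9, 44, 265, 1854). Σ_{j=4}^{11} C(11,j)·!(11-j) = C(11,4)·!7 + C(11,5)·!6 + C(11,6)·!5 + C(11,7)·!4 + C(11,8)·!3 + C(11,9)·!2 + C(11,10)·!1 + C(11,11)·!0 = 330·1854 + 462·265 + 462·44 + 330·9 + 165·2 + 55·1 + 11·0 + 1·1 = 757934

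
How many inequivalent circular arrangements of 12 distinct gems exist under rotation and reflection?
(12-1)!/2 = 39916800/2 = 19958400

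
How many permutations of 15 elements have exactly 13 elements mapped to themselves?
Choose the 13 fixed points C(15,13) = 105, derange the rest: !2 = Σ_{j=0}^{2} (-1)^j·2!/j! = 2 - 2 + 1 = 1. Product = 105 × 1 = 105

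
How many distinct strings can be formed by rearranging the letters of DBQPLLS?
7! / (1! × 1! × 1! × 2! × 1! × 1!) = 2520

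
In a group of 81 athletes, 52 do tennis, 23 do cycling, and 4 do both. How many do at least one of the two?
|A∪B| = |A| + |B| - |A∩B| = 52 + 23 - 4 = 71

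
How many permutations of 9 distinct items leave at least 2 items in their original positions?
Exactly j fixed points: C(9,j)·!(9-j); sum over j ≥ 2 (derangement numbers via !m = (m-1)·(!(m-1) + !(m-2)): !0..!7 = 1, 0, 1, 2, 9, 44, 265, 1854). Σ_{j=2}^{9} C(9,j)·!(9-j) = C(9,2)·!7 + C(9,3)·!6 + C(9,4)·!5 + C(9,5)·!4 + C(9,6)·!3 + C(9,7)·!2 + C(9,8)·!1 + C(9,9)·!0 = 36·1854 + 84·265 + 126·44 + 126·9 + 84·2 + 36·1 + 9·0 + 1·1 = 95887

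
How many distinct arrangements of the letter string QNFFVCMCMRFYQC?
14! / (1! × 3! × 2! × 1! × 1! × 3! × 1! × 2!) = 605404800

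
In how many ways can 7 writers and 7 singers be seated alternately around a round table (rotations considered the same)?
Fix one of the writers: (7-1)! ways for the remaining writers, × 7! ways for the singers = 720 × 5040 = 3628800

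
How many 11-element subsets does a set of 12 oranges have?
C(12,11) = 12!/(11!×1!) = 12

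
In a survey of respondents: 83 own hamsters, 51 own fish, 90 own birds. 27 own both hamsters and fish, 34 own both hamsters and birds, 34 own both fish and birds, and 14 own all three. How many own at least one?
|A∪B∪C| = 83+51+90-27-34-34+14 = 143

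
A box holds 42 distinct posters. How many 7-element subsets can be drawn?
C(42,7) = 42!/(7!×35!) = 26978328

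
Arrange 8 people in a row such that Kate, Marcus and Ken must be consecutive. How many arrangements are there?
Treat the 3 as one block: (8-3+1)! × 3! = 720 × 6 = 4320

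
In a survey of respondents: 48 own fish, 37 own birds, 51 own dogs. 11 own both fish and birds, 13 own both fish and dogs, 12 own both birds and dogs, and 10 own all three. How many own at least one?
|A∪B∪C| = 48+37+51-11-13-12+10 = 110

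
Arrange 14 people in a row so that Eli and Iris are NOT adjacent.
Total - adjacent = 14! - (14-1)!×2 = 87178291200 - 12454041600 = 74724249600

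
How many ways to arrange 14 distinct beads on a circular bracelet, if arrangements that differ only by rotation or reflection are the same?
(14-1)!/2 = 6227020800/2 = 3113510400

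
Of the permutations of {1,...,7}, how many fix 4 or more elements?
Exactly j fixed points: C(7,j)·!(7-j); sum over j ≥ 4 (derangement numbers via !m = (m-1)·(!(m-1) + !(m-2)): !0..!3 = 1, 0, 1, 2). Σ_{j=4}^{7} C(7,j)·!(7-j) = C(7,4)·!3 + C(7,5)·!2 + C(7,6)·!1 + C(7,7)·!0 = 35·2 + 21·1 + 7·0 + 1·1 = 92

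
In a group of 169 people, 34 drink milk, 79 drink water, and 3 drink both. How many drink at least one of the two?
|A∪B| = |A| + |B| - |A∩B| = 34 + 79 - 3 = 110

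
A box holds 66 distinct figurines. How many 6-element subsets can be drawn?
C(66,6) = 66!/(6!×60!) = 90858768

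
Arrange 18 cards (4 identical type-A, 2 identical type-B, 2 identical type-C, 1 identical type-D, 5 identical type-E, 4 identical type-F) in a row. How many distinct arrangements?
18! / (4! × 2! × 2! × 1! × 5! × 4!) = 23156733600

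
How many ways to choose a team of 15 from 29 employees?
C(29,15) = 29!/(15!×14!) = 77558760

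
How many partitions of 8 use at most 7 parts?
By conjugation, equals partitions of 8 into parts ≤ 7. Let r_j(i) = number of partitions of i into parts ≤ j, for i = 0..8. r_1(i) = 1 for all i; r_j(i) = r_{j-1}(i) + r_j(i-j). Rows j = 2..7: ≤2: 1 1 2 2 3 3 4 4 5; ≤3: 1 1 2 3 4 5 7 8 10; ≤4: 1 1 2 3 5 6 9 11 15; ≤5: 1 1 2 3 5 7 10 13 18; ≤6: 1 1 2 3 5 7 11 14 20; ≤7: 1 1 2 3 5 7 11 15 21. r_7(8) = 21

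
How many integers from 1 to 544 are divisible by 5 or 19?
⌊544/5⌋ + ⌊544/19⌋ - ⌊544/95⌋ = 108 + 28 - 5 = 131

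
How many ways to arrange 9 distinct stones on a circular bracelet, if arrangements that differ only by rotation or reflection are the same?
(9-1)!/2 = 40320/2 = 20160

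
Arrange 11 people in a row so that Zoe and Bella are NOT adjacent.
Total - adjacent = 11! - (11-1)!×2 = 39916800 - 7257600 = 32659200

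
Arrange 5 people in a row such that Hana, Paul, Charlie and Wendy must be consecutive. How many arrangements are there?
Treat the 4 as one block: (5-4+1)! × 4! = 2 × 24 = 48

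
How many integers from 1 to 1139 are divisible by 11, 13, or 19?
⌊1139/11⌋+⌊1139/13⌋+⌊1139/19⌋ - ⌊1139/143⌋-⌊1139/209⌋-⌊1139/247⌋ + ⌊1139/2717⌋ = 103+87+59 - 7-5-4 + 0 = 233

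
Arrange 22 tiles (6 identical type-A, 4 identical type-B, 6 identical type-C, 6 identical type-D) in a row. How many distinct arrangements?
22! / (6! × 4! × 6! × 6!) = 125475189840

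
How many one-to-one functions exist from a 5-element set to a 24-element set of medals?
P(24,5) = 24!/(24-5)! = 5100480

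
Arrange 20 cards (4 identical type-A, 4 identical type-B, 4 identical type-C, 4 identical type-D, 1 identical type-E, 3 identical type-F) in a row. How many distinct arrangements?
20! / (4! × 4! × 4! × 4! × 1! × 3!) = 1222160940000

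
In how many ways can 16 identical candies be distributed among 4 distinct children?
C(16+4-1, 4-1) = C(19, 3) = 969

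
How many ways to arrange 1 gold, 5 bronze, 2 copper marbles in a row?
8! / (1! × 5! × 2!) = 168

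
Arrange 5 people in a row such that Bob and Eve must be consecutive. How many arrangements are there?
Treat the 2 as one block: (5-2+1)! × 2! = 24 × 2 = 48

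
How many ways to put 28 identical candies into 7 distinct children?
C(28+7-1, 7-1) = C(34, 6) = 1344904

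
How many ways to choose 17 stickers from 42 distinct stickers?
C(42,17) = 42!/(17!×25!) = 254661927156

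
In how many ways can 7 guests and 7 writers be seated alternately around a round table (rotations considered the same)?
Fix one of the guests: (7-1)! ways for the remaining guests, × 7! ways for the writers = 720 × 5040 = 3628800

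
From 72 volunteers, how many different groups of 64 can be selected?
C(72,64) = 72!/(64!×8!) = 11969016345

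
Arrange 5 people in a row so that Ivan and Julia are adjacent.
Treat as block: (5-1)! × 2! = 24 × 2 = 48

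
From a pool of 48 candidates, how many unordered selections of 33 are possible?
C(48,33) = 48!/(33!×15!) = 1093260079344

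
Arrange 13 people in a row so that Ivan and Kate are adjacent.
Treat as block: (13-1)! × 2! = 479001600 × 2 = 958003200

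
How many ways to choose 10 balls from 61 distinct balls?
C(61,10) = 61!/(10!×51!) = 90177170226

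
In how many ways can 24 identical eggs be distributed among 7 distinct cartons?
C(24+7-1, 7-1) = C(30, 6) = 593775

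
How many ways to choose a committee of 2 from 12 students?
C(12,2) = 12!/(2!×10!) = 66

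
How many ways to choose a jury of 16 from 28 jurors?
C(28,16) = 28!/(16!×12!) = 30421755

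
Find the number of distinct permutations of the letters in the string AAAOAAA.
7! / (6! × 1!) = 7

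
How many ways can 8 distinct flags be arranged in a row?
8! = 40320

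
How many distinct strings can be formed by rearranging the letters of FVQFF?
5! / (1! × 3! × 1!) = 20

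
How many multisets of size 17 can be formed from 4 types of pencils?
C(17+4-1, 4-1) = C(20, 3) = 1140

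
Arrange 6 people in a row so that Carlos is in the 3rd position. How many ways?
Fix one position: (6-1)! = 120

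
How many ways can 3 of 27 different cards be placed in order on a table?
P(27,3) = 27!/(27-3)! = 17550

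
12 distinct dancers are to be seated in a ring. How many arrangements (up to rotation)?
Circular: fix one position, arrange the rest. (12-1)! = 39916800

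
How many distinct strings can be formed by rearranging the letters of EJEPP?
5! / (1! × 2! × 2!) = 30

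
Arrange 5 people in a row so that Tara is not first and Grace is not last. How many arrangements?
By inclusion-exclusion: 5! - 2×(5-1)! + (5-2)! = 120 - 48 + 6 = 78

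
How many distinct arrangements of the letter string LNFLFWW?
7! / (1! × 2! × 2! × 2!) = 630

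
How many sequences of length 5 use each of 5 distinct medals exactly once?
5! = 120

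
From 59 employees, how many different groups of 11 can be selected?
C(59,11) = 59!/(11!×48!) = 279871768995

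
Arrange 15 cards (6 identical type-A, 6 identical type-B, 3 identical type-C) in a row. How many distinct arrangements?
15! / (6! × 6! × 3!) = 420420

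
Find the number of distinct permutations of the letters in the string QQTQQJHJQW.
10! / (5! × 1! × 1! × 1! × 2!) = 15120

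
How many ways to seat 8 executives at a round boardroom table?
Circular: fix one position, arrange the rest. (8-1)! = 5040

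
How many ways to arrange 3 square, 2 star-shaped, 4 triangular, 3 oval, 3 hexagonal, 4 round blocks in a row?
19! / (3! × 2! × 4! × 3! × 3! × 4!) = 488864376000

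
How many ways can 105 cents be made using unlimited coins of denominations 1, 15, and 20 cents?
Coefficient of x^105 in 1/(1-x^1) · 1/(1-x^15) · 1/(1-x^20). Case on j = number of 20-cent coins (j = 0..5); remainder r = 105 - 20j is made from {1,15} in ⌊r/15⌋+1 ways. r = 105, 85, 65, 45, 25, 5 → 8 + 6 + 5 + 4 + 2 + 1 = 26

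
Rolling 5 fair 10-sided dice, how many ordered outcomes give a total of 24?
Coefficient of x^24 in (x + x² + ... + x^10)^5. By inclusion-exclusion on dice exceeding 10: Σ_j (-1)^j C(5,j)·C(24-1-10j, 4) = C(5,0)·C(23,4) - C(5,1)·C(13,4) = 1·8855 - 5·715 = 5280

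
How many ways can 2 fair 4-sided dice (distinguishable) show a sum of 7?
Coefficient of x^7 in (x + x² + ... + x^4)^2. By inclusion-exclusion on dice exceeding 4: Σ_j (-1)^j C(2,j)·C(7-1-4j, 1) = C(2,0)·C(6,1) - C(2,1)·C(2,1) = 1·6 - 2·2 = 2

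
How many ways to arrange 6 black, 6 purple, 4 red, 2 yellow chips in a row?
18! / (6! × 6! × 4! × 2!) = 257297040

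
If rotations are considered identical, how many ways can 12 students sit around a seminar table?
Circular: fix one position, arrange the rest. (12-1)! = 39916800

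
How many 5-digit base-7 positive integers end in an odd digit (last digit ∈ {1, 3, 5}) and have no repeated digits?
Last∈{1,3,5}. Last=0: 0. Last nonzero: 3×5×P(5,3) = 900. Total = 900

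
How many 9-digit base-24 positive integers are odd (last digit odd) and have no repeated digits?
Last∈{1,3,5,7,9,11,13,15,17,19,21,23}. Last=0: 0. Last nonzero: 12×22×P(22,7) = 226919024640. Total = 226919024640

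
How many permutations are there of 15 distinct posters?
15! = 1307674368000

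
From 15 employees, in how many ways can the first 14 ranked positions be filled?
P(15,14) = 15!/(15-14)! = 1307674368000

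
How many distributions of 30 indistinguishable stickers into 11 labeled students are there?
C(30+11-1, 11-1) = C(40, 10) = 847660528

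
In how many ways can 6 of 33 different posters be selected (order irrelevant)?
C(33,6) = 33!/(6!×27!) = 1107568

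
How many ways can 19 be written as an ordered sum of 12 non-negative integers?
C(19+12-1, 12-1) = C(30, 11) = 54627300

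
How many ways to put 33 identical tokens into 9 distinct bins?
C(33+9-1, 9-1) = C(41, 8) = 95548245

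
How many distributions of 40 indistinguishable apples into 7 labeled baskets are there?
C(40+7-1, 7-1) = C(46, 6) = 9366819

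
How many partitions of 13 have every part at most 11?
Let r_j(i) = number of partitions of i into parts ≤ j, for i = 0..13. r_1(i) = 1 for all i; r_j(i) = r_{j-1}(i) + r_j(i-j). Rows j = 2..11: ≤2: 1 1 2 2 3 3 4 4 5 5 6 6 7 7; ≤3: 1 1 2 3 4 5 7 8 10 12 14 16 19 21; ≤4: 1 1 2 3 5 6 9 11 15 18 23 27 34 39; ≤5: 1 1 2 3 5 7 10 13 18 23 30 37 47 57; ≤6: 1 1 2 3 5 7 11 14 20 26 35 44 58 71; ≤7: 1 1 2 3 5 7 11 15 21 28 38 49 65 82; ≤8: 1 1 2 3 5 7 11 15 22 29 40 52 70 89; ≤9: 1 1 2 3 5 7 11 15 22 30 41 54 73 94; ≤10: 1 1 2 3 5 7 11 15 22 30 42 55 75 97; ≤11: 1 1 2 3 5 7 11 15 22 30 42 56 76 99. r_11(13) = 99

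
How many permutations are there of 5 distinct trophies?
5! = 120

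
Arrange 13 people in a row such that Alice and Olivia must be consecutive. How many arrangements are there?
Treat the 2 as one block: (13-2+1)! × 2! = 479001600 × 2 = 958003200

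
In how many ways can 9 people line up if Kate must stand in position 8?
Fix one position: (9-1)! = 40320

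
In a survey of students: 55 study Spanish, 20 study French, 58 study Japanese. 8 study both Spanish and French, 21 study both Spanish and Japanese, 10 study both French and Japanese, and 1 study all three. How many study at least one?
|A∪B∪C| = 55+20+58-8-21-10+1 = 95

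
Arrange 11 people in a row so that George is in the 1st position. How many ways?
Fix one position: (11-1)! = 3628800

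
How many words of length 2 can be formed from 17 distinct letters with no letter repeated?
P(17,2) = 17!/(17-2)! = 272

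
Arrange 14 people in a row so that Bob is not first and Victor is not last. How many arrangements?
By inclusion-exclusion: 14! - 2×(14-1)! + (14-2)! = 87178291200 - 12454041600 + 479001600 = 75203251200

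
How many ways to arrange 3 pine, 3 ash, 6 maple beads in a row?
12! / (3! × 3! × 6!) = 18480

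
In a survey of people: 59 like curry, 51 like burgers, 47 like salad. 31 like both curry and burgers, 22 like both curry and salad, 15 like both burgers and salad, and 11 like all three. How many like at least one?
|A∪B∪C| = 59+51+47-31-22-15+11 = 100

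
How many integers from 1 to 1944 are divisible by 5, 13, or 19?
⌊1944/5⌋+⌊1944/13⌋+⌊1944/19⌋ - ⌊1944/65⌋-⌊1944/95⌋-⌊1944/247⌋ + ⌊1944/1235⌋ = 388+149+102 - 29-20-7 + 1 = 584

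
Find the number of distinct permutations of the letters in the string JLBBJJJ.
7! / (1! × 4! × 2!) = 105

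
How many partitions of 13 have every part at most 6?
Let r_j(i) = number of partitions of i into parts ≤ j, for i = 0..13. r_1(i) = 1 for all i; r_j(i) = r_{j-1}(i) + r_j(i-j). Rows j = 2..6: ≤2: 1 1 2 2 3 3 4 4 5 5 6 6 7 7; ≤3: 1 1 2 3 4 5 7 8 10 12 14 16 19 21; ≤4: 1 1 2 3 5 6 9 11 15 18 23 27 34 39; ≤5: 1 1 2 3 5 7 10 13 18 23 30 37 47 57; ≤6: 1 1 2 3 5 7 11 14 20 26 35 44 58 71. r_6(13) = 71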